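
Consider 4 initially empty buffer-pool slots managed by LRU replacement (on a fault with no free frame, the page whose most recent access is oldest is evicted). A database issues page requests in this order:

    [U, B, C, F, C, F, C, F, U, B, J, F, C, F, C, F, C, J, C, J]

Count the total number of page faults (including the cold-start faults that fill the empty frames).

U: fault, frames [U]
B: fault, frames [U, B]
C: fault, frames [U, B, C]
F: fault, frames [U, B, C, F]
C: hit
F: hit
C: hit
F: hit
U: hit
B: hit
J: fault, evict C, frames [F, U, B, J]
F: hit
C: fault, evict U, frames [B, J, F, C]
F: hit
C: hit
F: hit
C: hit
J: hit
C: hit
J: hit
Page faults: 6.

6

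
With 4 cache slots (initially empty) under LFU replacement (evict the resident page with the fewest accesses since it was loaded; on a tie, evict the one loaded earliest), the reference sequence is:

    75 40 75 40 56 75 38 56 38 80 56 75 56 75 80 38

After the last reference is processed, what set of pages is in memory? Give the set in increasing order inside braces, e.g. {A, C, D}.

{38, 56, 75, 80}

75 → miss, frames (75)
40 → miss, frames (75 40)
75 → hit
40 → hit
56 → miss, frames (75 40 56)
75 → hit
38 → miss, frames (75 40 56 38)
56 → hit
38 → hit
80 → miss, evict 40, frames (75 56 38 80)
56 → hit
75 → hit
56 → hit
75 → hit
80 → hit
38 → hit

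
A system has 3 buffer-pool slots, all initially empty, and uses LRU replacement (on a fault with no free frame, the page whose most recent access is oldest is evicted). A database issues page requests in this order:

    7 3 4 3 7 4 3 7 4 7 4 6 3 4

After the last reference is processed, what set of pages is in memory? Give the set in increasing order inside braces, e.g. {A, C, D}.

7: miss, frames [7]
3: miss, frames [7, 3]
4: miss, frames [7, 3, 4]
3: hit
7: hit
4: hit
3: hit
7: hit
4: hit
7: hit
4: hit
6: miss, evict 3, frames [7, 4, 6]
3: miss, evict 7, frames [4, 6, 3]
4: hit

{3, 4, 6}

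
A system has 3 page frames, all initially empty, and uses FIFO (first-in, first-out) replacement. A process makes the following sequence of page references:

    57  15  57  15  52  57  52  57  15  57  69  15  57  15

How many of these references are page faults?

6

57: miss, frames [57]
15: miss, frames [57, 15]
57: hit
15: hit
52: miss, frames [57, 15, 52]
57: hit
52: hit
57: hit
15: hit
57: hit
69: miss, evict 57, frames [15, 52, 69]
15: hit
57: miss, evict 15, frames [52, 69, 57]
15: miss, evict 52, frames [69, 57, 15]
Page faults: 6.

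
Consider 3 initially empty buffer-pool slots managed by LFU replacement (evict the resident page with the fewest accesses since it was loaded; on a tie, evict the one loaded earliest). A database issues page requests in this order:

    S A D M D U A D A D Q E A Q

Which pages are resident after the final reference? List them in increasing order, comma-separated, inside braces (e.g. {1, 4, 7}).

{A, D, Q}

S: miss, frames (S)
A: miss, frames (S A)
D: miss, frames (S A D)
M: miss, evict S, frames (A D M)
D: hit
U: miss, evict A, frames (D M U)
A: miss, evict M, frames (D U A)
D: hit
A: hit
D: hit
Q: miss, evict U, frames (D A Q)
E: miss, evict Q, frames (D A E)
A: hit
Q: miss, evict E, frames (D A Q)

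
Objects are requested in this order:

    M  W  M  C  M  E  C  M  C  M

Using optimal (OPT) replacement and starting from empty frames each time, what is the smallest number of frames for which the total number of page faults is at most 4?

3

f=1: 10 faults
f=2: 5 faults
f=3: 4 faults
f=4: 4 faults
Smallest f with faults ≤ 4 is 3.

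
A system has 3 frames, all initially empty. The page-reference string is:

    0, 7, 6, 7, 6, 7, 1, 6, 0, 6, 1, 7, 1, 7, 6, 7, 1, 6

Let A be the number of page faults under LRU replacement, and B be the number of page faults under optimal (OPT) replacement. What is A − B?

Under LRU: F F F . . . F . F . . F . . . . . . → 6 faults.
Under OPT: F F F . . . F . . . . F . . . . . . → 5 faults.
A − B = 6 − 5 = 1.

1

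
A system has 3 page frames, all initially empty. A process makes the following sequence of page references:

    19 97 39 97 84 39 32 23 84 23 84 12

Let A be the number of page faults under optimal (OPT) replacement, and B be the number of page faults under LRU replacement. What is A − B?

-1

Under OPT: F F F . F . F F . . . F → 7 faults.
Under LRU: F F F . F . F F F . . F → 8 faults.
A − B = 7 − 8 = -1.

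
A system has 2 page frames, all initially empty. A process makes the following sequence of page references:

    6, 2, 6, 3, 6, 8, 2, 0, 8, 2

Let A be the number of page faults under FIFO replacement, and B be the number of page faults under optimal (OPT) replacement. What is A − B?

Under FIFO: F F . F F F F F F F → 9 faults.
Under OPT: F F . F . F F F . F → 7 faults.
A − B = 9 − 7 = 2.

2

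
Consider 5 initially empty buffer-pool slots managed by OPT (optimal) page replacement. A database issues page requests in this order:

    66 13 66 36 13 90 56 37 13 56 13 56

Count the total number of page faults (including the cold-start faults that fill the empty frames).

6

66: fault, frames {66}
13: fault, frames {66,13}
66: hit
36: fault, frames {66,13,36}
13: hit
90: fault, frames {66,13,36,90}
56: fault, frames {66,13,36,90,56}
37: fault, evict 90, frames {66,13,36,56,37}
13: hit
56: hit
13: hit
56: hit
Page faults: 6.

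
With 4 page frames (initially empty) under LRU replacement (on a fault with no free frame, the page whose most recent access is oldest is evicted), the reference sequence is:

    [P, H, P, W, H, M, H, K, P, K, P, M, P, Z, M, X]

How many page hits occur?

8

P: miss, frames (P)
H: miss, frames (P H)
P: hit
W: miss, frames (H P W)
H: hit
M: miss, frames (P W H M)
H: hit
K: miss, evict P, frames (W M H K)
P: miss, evict W, frames (M H K P)
K: hit
P: hit
M: hit
P: hit
Z: miss, evict H, frames (K M P Z)
M: hit
X: miss, evict K, frames (P Z M X)
Hits: 8.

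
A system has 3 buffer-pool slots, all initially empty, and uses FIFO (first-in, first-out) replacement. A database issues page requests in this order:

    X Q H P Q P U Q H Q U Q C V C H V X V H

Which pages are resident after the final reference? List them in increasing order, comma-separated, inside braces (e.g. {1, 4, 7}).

X → miss, frames (X)
Q → miss, frames (X Q)
H → miss, frames (X Q H)
P → miss, evict X, frames (Q H P)
Q → hit
P → hit
U → miss, evict Q, frames (H P U)
Q → miss, evict H, frames (P U Q)
H → miss, evict P, frames (U Q H)
Q → hit
U → hit
Q → hit
C → miss, evict U, frames (Q H C)
V → miss, evict Q, frames (H C V)
C → hit
H → hit
V → hit
X → miss, evict H, frames (C V X)
V → hit
H → miss, evict C, frames (V X H)

{H, V, X}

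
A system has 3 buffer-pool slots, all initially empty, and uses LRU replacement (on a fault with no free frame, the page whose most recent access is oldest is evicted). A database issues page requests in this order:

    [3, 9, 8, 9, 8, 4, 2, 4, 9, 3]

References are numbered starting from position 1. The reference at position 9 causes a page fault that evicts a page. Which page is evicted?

pos 1: 3 -> fault, frames [3]
pos 2: 9 -> fault, frames [3, 9]
pos 3: 8 -> fault, frames [3, 9, 8]
pos 4: 9 -> hit
pos 5: 8 -> hit
pos 6: 4 -> fault, evict 3, frames [9, 8, 4]
pos 7: 2 -> fault, evict 9, frames [8, 4, 2]
pos 8: 4 -> hit
pos 9: 9 -> fault, evict 8, frames [2, 4, 9]
At position 9, page 8 is evicted.

8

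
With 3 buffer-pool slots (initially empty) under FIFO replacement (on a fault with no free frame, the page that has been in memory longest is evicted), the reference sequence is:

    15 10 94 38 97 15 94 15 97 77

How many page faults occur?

8

15: miss, frames (15)
10: miss, frames (15 10)
94: miss, frames (15 10 94)
38: miss, evict 15, frames (10 94 38)
97: miss, evict 10, frames (94 38 97)
15: miss, evict 94, frames (38 97 15)
94: miss, evict 38, frames (97 15 94)
15: hit
97: hit
77: miss, evict 97, frames (15 94 77)
Page faults: 8.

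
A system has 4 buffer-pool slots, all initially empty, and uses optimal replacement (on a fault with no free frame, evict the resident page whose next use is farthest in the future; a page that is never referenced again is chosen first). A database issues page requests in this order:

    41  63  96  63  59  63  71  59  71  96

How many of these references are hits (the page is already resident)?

5

41: miss, frames {41}
63: miss, frames {41,63}
96: miss, frames {41,63,96}
63: hit
59: miss, frames {41,63,96,59}
63: hit
71: miss, evict 63, frames {41,96,59,71}
59: hit
71: hit
96: hit
Hits: 5.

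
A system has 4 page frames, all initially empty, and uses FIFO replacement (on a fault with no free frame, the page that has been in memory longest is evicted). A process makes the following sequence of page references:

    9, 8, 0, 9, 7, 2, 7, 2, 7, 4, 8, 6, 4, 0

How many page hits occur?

9 -> miss, frames (9)
8 -> miss, frames (9 8)
0 -> miss, frames (9 8 0)
9 -> hit
7 -> miss, frames (9 8 0 7)
2 -> miss, evict 9, frames (8 0 7 2)
7 -> hit
2 -> hit
7 -> hit
4 -> miss, evict 8, frames (0 7 2 4)
8 -> miss, evict 0, frames (7 2 4 8)
6 -> miss, evict 7, frames (2 4 8 6)
4 -> hit
0 -> miss, evict 2, frames (4 8 6 0)
Hits: 5.

5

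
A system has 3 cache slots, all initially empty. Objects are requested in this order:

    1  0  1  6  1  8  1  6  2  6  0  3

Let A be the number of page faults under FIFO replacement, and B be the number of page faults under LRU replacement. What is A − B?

2

Under FIFO: F F . F . F F . F F F F → 9 faults.
Under LRU: F F . F . F . . F . F F → 7 faults.
A − B = 9 − 7 = 2.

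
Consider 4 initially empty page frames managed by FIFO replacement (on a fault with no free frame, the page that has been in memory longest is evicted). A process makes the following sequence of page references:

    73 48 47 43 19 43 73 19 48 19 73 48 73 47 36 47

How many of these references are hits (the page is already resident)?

7

73 → fault, frames (73)
48 → fault, frames (73 48)
47 → fault, frames (73 48 47)
43 → fault, frames (73 48 47 43)
19 → fault, evict 73, frames (48 47 43 19)
43 → hit
73 → fault, evict 48, frames (47 43 19 73)
19 → hit
48 → fault, evict 47, frames (43 19 73 48)
19 → hit
73 → hit
48 → hit
73 → hit
47 → fault, evict 43, frames (19 73 48 47)
36 → fault, evict 19, frames (73 48 47 36)
47 → hit
Hits: 7.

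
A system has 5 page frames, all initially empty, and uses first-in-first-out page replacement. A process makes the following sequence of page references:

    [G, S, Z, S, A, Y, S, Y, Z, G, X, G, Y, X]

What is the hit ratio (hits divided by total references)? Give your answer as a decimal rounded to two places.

0.50

G: fault, frames {G}
S: fault, frames {G,S}
Z: fault, frames {G,S,Z}
S: hit
A: fault, frames {G,S,Z,A}
Y: fault, frames {G,S,Z,A,Y}
S: hit
Y: hit
Z: hit
G: hit
X: fault, evict G, frames {S,Z,A,Y,X}
G: fault, evict S, frames {Z,A,Y,X,G}
Y: hit
X: hit
Hits: 7 of 14 references → 7/14 = 0.5000.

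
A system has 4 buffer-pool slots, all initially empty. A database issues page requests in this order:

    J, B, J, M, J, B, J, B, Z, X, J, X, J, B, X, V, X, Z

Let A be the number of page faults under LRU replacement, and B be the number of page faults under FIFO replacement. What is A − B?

-2

Under LRU: F F . F . . . . F F . . . . . F . F → 7 faults.
Under FIFO: F F . F . . . . F F F . . F . F . F → 9 faults.
A − B = 7 − 9 = -2.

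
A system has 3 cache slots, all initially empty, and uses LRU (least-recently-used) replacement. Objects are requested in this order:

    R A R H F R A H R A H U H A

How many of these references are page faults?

R: miss, frames [R]
A: miss, frames [R, A]
R: hit
H: miss, frames [A, R, H]
F: miss, evict A, frames [R, H, F]
R: hit
A: miss, evict H, frames [F, R, A]
H: miss, evict F, frames [R, A, H]
R: hit
A: hit
H: hit
U: miss, evict R, frames [A, H, U]
H: hit
A: hit
Page faults: 7.

7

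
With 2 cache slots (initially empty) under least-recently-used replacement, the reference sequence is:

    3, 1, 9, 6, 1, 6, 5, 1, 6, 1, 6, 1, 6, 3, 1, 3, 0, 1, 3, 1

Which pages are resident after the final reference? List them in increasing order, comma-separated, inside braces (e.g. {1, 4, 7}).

3 → miss, frames (3)
1 → miss, frames (3 1)
9 → miss, evict 3, frames (1 9)
6 → miss, evict 1, frames (9 6)
1 → miss, evict 9, frames (6 1)
6 → hit
5 → miss, evict 1, frames (6 5)
1 → miss, evict 6, frames (5 1)
6 → miss, evict 5, frames (1 6)
1 → hit
6 → hit
1 → hit
6 → hit
3 → miss, evict 1, frames (6 3)
1 → miss, evict 6, frames (3 1)
3 → hit
0 → miss, evict 1, frames (3 0)
1 → miss, evict 3, frames (0 1)
3 → miss, evict 0, frames (1 3)
1 → hit

{1, 3}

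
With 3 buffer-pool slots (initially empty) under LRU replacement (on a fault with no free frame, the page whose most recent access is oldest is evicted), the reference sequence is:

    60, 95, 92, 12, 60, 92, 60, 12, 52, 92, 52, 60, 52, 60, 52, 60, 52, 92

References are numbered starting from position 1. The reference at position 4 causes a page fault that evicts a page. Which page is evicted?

60

pos 1: 60 -> fault, frames {60}
pos 2: 95 -> fault, frames {60,95}
pos 3: 92 -> fault, frames {60,95,92}
pos 4: 12 -> fault, evict 60, frames {95,92,12}
At position 4, page 60 is evicted.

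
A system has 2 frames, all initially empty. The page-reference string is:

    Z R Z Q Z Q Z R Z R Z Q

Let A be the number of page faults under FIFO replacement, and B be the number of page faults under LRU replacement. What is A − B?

1

Under FIFO: F F . F F . . F . . . F → 6 faults.
Under LRU: F F . F . . . F . . . F → 5 faults.
A − B = 6 − 5 = 1.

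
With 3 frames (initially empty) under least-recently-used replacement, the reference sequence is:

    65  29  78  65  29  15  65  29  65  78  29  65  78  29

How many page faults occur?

65: miss, frames {65}
29: miss, frames {65,29}
78: miss, frames {65,29,78}
65: hit
29: hit
15: miss, evict 78, frames {65,29,15}
65: hit
29: hit
65: hit
78: miss, evict 15, frames {29,65,78}
29: hit
65: hit
78: hit
29: hit
Page faults: 5.

5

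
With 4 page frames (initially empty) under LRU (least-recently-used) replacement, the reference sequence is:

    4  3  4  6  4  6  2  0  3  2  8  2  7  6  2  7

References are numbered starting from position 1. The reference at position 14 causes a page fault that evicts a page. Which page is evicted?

pos 1: 4 → miss, frames [4]
pos 2: 3 → miss, frames [4, 3]
pos 3: 4 → hit
pos 4: 6 → miss, frames [3, 4, 6]
pos 5: 4 → hit
pos 6: 6 → hit
pos 7: 2 → miss, frames [3, 4, 6, 2]
pos 8: 0 → miss, evict 3, frames [4, 6, 2, 0]
pos 9: 3 → miss, evict 4, frames [6, 2, 0, 3]
pos 10: 2 → hit
pos 11: 8 → miss, evict 6, frames [0, 3, 2, 8]
pos 12: 2 → hit
pos 13: 7 → miss, evict 0, frames [3, 8, 2, 7]
pos 14: 6 → miss, evict 3, frames [8, 2, 7, 6]
At position 14, page 3 is evicted.

3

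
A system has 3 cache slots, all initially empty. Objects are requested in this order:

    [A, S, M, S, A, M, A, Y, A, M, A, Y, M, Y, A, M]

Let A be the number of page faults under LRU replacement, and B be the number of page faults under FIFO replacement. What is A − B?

-1

Under LRU: F F F . . . . F . . . . . . . . → 4 faults.
Under FIFO: F F F . . . . F F . . . . . . . → 5 faults.
A − B = 4 − 5 = -1.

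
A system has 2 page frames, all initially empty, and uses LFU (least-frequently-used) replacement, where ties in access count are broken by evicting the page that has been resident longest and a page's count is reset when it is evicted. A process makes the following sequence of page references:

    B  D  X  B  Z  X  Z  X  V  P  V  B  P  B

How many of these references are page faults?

12

B -> miss, frames (B)
D -> miss, frames (B D)
X -> miss, evict B, frames (D X)
B -> miss, evict D, frames (X B)
Z -> miss, evict X, frames (B Z)
X -> miss, evict B, frames (Z X)
Z -> hit
X -> hit
V -> miss, evict Z, frames (X V)
P -> miss, evict V, frames (X P)
V -> miss, evict P, frames (X V)
B -> miss, evict V, frames (X B)
P -> miss, evict B, frames (X P)
B -> miss, evict P, frames (X B)
Page faults: 12.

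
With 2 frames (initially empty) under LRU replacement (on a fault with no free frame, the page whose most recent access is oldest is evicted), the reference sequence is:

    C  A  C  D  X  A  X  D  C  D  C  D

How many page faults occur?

7

C → miss, frames (C)
A → miss, frames (C A)
C → hit
D → miss, evict A, frames (C D)
X → miss, evict C, frames (D X)
A → miss, evict D, frames (X A)
X → hit
D → miss, evict A, frames (X D)
C → miss, evict X, frames (D C)
D → hit
C → hit
D → hit
Page faults: 7.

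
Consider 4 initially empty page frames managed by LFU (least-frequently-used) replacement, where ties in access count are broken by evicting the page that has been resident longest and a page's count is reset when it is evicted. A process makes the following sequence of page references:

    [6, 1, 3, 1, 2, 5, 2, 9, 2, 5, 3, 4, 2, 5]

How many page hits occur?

6 → miss, frames [6]
1 → miss, frames [6, 1]
3 → miss, frames [6, 1, 3]
1 → hit
2 → miss, frames [6, 1, 3, 2]
5 → miss, evict 6, frames [1, 3, 2, 5]
2 → hit
9 → miss, evict 3, frames [1, 2, 5, 9]
2 → hit
5 → hit
3 → miss, evict 9, frames [1, 2, 5, 3]
4 → miss, evict 3, frames [1, 2, 5, 4]
2 → hit
5 → hit
Hits: 6.

6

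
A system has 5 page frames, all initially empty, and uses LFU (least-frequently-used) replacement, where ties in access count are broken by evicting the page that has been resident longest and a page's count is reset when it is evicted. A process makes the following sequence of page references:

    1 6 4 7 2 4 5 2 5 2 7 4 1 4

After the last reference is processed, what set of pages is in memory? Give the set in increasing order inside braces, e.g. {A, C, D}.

1 → miss, frames (1)
6 → miss, frames (1 6)
4 → miss, frames (1 6 4)
7 → miss, frames (1 6 4 7)
2 → miss, frames (1 6 4 7 2)
4 → hit
5 → miss, evict 1, frames (6 4 7 2 5)
2 → hit
5 → hit
2 → hit
7 → hit
4 → hit
1 → miss, evict 6, frames (4 7 2 5 1)
4 → hit

{1, 2, 4, 5, 7}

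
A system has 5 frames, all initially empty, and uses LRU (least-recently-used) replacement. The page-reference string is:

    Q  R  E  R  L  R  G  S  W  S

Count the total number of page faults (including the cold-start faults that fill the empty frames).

Q → miss, frames [Q]
R → miss, frames [Q, R]
E → miss, frames [Q, R, E]
R → hit
L → miss, frames [Q, E, R, L]
R → hit
G → miss, frames [Q, E, L, R, G]
S → miss, evict Q, frames [E, L, R, G, S]
W → miss, evict E, frames [L, R, G, S, W]
S → hit
Page faults: 7.

7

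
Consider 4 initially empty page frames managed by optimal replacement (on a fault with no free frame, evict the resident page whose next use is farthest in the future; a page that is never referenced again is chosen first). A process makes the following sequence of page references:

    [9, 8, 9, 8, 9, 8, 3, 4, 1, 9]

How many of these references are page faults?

9 → fault, frames (9)
8 → fault, frames (9 8)
9 → hit
8 → hit
9 → hit
8 → hit
3 → fault, frames (9 8 3)
4 → fault, frames (9 8 3 4)
1 → fault, evict 4, frames (9 8 3 1)
9 → hit
Page faults: 5.

5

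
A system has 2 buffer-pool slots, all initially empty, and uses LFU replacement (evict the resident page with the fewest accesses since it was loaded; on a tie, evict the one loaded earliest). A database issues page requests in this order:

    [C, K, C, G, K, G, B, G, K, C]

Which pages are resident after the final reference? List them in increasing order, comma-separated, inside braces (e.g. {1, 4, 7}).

{C, K}

C -> miss, frames (C)
K -> miss, frames (C K)
C -> hit
G -> miss, evict K, frames (C G)
K -> miss, evict G, frames (C K)
G -> miss, evict K, frames (C G)
B -> miss, evict G, frames (C B)
G -> miss, evict B, frames (C G)
K -> miss, evict G, frames (C K)
C -> hit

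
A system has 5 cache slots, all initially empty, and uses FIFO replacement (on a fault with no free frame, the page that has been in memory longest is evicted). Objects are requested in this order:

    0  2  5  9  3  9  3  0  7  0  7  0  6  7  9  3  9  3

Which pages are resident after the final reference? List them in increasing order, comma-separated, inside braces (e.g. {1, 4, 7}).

{0, 3, 6, 7, 9}

0 -> miss, frames (0)
2 -> miss, frames (0 2)
5 -> miss, frames (0 2 5)
9 -> miss, frames (0 2 5 9)
3 -> miss, frames (0 2 5 9 3)
9 -> hit
3 -> hit
0 -> hit
7 -> miss, evict 0, frames (2 5 9 3 7)
0 -> miss, evict 2, frames (5 9 3 7 0)
7 -> hit
0 -> hit
6 -> miss, evict 5, frames (9 3 7 0 6)
7 -> hit
9 -> hit
3 -> hit
9 -> hit
3 -> hit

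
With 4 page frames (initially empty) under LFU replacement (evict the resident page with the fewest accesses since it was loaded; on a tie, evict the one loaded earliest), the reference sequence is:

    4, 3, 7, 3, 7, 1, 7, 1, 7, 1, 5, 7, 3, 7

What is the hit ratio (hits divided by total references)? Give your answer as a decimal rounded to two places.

4 → fault, frames {4}
3 → fault, frames {4,3}
7 → fault, frames {4,3,7}
3 → hit
7 → hit
1 → fault, frames {4,3,7,1}
7 → hit
1 → hit
7 → hit
1 → hit
5 → fault, evict 4, frames {3,7,1,5}
7 → hit
3 → hit
7 → hit
Hits: 9 of 14 references → 9/14 = 0.6429.

0.64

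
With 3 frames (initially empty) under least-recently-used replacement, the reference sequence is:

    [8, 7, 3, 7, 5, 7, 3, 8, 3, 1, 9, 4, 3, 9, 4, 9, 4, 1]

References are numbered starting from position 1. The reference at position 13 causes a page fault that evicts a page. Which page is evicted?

1

pos 1: 8: fault, frames (8)
pos 2: 7: fault, frames (8 7)
pos 3: 3: fault, frames (8 7 3)
pos 4: 7: hit
pos 5: 5: fault, evict 8, frames (3 7 5)
pos 6: 7: hit
pos 7: 3: hit
pos 8: 8: fault, evict 5, frames (7 3 8)
pos 9: 3: hit
pos 10: 1: fault, evict 7, frames (8 3 1)
pos 11: 9: fault, evict 8, frames (3 1 9)
pos 12: 4: fault, evict 3, frames (1 9 4)
pos 13: 3: fault, evict 1, frames (9 4 3)
At position 13, page 1 is evicted.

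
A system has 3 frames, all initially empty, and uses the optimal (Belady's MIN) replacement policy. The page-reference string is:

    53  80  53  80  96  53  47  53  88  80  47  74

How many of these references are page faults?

53 -> fault, frames [53]
80 -> fault, frames [53, 80]
53 -> hit
80 -> hit
96 -> fault, frames [53, 80, 96]
53 -> hit
47 -> fault, evict 96, frames [53, 80, 47]
53 -> hit
88 -> fault, evict 53, frames [80, 47, 88]
80 -> hit
47 -> hit
74 -> fault, evict 88, frames [80, 47, 74]
Page faults: 6.

6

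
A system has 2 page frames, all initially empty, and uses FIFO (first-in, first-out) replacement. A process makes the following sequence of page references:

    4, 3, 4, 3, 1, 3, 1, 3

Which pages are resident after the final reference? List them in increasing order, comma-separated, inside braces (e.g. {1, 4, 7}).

4 → miss, frames [4]
3 → miss, frames [4, 3]
4 → hit
3 → hit
1 → miss, evict 4, frames [3, 1]
3 → hit
1 → hit
3 → hit

{1, 3}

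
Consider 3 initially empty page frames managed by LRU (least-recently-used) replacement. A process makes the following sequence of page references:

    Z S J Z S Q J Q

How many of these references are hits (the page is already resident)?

Z → fault, frames [Z]
S → fault, frames [Z, S]
J → fault, frames [Z, S, J]
Z → hit
S → hit
Q → fault, evict J, frames [Z, S, Q]
J → fault, evict Z, frames [S, Q, J]
Q → hit
Hits: 3.

3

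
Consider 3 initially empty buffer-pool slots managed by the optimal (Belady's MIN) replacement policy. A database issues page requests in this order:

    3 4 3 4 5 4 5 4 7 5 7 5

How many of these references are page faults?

3 -> fault, frames (3)
4 -> fault, frames (3 4)
3 -> hit
4 -> hit
5 -> fault, frames (3 4 5)
4 -> hit
5 -> hit
4 -> hit
7 -> fault, evict 4, frames (3 5 7)
5 -> hit
7 -> hit
5 -> hit
Page faults: 4.

4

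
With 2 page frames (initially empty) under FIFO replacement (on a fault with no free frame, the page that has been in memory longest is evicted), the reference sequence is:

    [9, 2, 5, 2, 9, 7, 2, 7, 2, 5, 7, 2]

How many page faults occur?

9 → fault, frames {9}
2 → fault, frames {9,2}
5 → fault, evict 9, frames {2,5}
2 → hit
9 → fault, evict 2, frames {5,9}
7 → fault, evict 5, frames {9,7}
2 → fault, evict 9, frames {7,2}
7 → hit
2 → hit
5 → fault, evict 7, frames {2,5}
7 → fault, evict 2, frames {5,7}
2 → fault, evict 5, frames {7,2}
Page faults: 9.

9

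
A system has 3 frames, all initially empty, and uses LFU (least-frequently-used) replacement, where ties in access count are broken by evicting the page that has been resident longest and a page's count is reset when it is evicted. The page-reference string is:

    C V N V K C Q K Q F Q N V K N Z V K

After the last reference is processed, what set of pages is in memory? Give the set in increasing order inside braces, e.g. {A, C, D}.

{K, Q, V}

C: fault, frames {C}
V: fault, frames {C,V}
N: fault, frames {C,V,N}
V: hit
K: fault, evict C, frames {V,N,K}
C: fault, evict N, frames {V,K,C}
Q: fault, evict K, frames {V,C,Q}
K: fault, evict C, frames {V,Q,K}
Q: hit
F: fault, evict K, frames {V,Q,F}
Q: hit
N: fault, evict F, frames {V,Q,N}
V: hit
K: fault, evict N, frames {V,Q,K}
N: fault, evict K, frames {V,Q,N}
Z: fault, evict N, frames {V,Q,Z}
V: hit
K: fault, evict Z, frames {V,Q,K}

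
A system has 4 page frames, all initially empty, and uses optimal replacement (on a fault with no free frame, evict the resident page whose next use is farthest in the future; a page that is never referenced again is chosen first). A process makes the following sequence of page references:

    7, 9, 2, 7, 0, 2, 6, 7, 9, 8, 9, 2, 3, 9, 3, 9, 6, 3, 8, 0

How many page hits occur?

7 -> miss, frames (7)
9 -> miss, frames (7 9)
2 -> miss, frames (7 9 2)
7 -> hit
0 -> miss, frames (7 9 2 0)
2 -> hit
6 -> miss, evict 0, frames (7 9 2 6)
7 -> hit
9 -> hit
8 -> miss, evict 7, frames (9 2 6 8)
9 -> hit
2 -> hit
3 -> miss, evict 2, frames (9 6 8 3)
9 -> hit
3 -> hit
9 -> hit
6 -> hit
3 -> hit
8 -> hit
0 -> miss, evict 3, frames (9 6 8 0)
Hits: 12.

12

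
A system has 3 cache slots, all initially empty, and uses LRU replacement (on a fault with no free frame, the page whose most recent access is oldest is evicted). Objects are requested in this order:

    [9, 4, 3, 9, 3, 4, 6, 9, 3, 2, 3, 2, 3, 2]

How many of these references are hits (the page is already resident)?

7

9 -> miss, frames (9)
4 -> miss, frames (9 4)
3 -> miss, frames (9 4 3)
9 -> hit
3 -> hit
4 -> hit
6 -> miss, evict 9, frames (3 4 6)
9 -> miss, evict 3, frames (4 6 9)
3 -> miss, evict 4, frames (6 9 3)
2 -> miss, evict 6, frames (9 3 2)
3 -> hit
2 -> hit
3 -> hit
2 -> hit
Hits: 7.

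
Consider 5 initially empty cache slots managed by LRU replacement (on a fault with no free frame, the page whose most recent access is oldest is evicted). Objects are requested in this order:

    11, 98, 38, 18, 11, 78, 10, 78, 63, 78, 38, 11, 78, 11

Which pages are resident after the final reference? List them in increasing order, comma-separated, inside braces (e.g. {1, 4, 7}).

{10, 11, 38, 63, 78}

11: fault, frames (11)
98: fault, frames (11 98)
38: fault, frames (11 98 38)
18: fault, frames (11 98 38 18)
11: hit
78: fault, frames (98 38 18 11 78)
10: fault, evict 98, frames (38 18 11 78 10)
78: hit
63: fault, evict 38, frames (18 11 10 78 63)
78: hit
38: fault, evict 18, frames (11 10 63 78 38)
11: hit
78: hit
11: hit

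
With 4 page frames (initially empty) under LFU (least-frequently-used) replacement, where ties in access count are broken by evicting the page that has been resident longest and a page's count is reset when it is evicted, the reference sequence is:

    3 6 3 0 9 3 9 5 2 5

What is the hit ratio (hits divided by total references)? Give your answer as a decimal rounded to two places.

3 → fault, frames (3)
6 → fault, frames (3 6)
3 → hit
0 → fault, frames (3 6 0)
9 → fault, frames (3 6 0 9)
3 → hit
9 → hit
5 → fault, evict 6, frames (3 0 9 5)
2 → fault, evict 0, frames (3 9 5 2)
5 → hit
Hits: 4 of 10 references → 4/10 = 0.4000.

0.40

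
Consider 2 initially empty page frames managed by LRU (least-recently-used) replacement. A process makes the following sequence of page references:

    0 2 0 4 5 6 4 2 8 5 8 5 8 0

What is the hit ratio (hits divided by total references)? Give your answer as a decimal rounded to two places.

0.29

0 → fault, frames (0)
2 → fault, frames (0 2)
0 → hit
4 → fault, evict 2, frames (0 4)
5 → fault, evict 0, frames (4 5)
6 → fault, evict 4, frames (5 6)
4 → fault, evict 5, frames (6 4)
2 → fault, evict 6, frames (4 2)
8 → fault, evict 4, frames (2 8)
5 → fault, evict 2, frames (8 5)
8 → hit
5 → hit
8 → hit
0 → fault, evict 5, frames (8 0)
Hits: 4 of 14 references → 4/14 = 0.2857.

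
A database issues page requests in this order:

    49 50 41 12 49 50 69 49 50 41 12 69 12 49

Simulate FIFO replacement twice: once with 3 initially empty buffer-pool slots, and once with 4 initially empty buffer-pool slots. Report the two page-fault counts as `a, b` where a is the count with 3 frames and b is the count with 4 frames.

3 frames: F F F F F F F . . F F . . F → 10 faults.
4 frames: F F F F . . F F F F F F . F → 11 faults.
11 > 10: adding a frame increased faults — Belady's anomaly.

10, 11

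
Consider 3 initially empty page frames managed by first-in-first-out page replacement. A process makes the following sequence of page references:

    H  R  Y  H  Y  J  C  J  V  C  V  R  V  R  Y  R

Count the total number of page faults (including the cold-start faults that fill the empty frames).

8

H → fault, frames [H]
R → fault, frames [H, R]
Y → fault, frames [H, R, Y]
H → hit
Y → hit
J → fault, evict H, frames [R, Y, J]
C → fault, evict R, frames [Y, J, C]
J → hit
V → fault, evict Y, frames [J, C, V]
C → hit
V → hit
R → fault, evict J, frames [C, V, R]
V → hit
R → hit
Y → fault, evict C, frames [V, R, Y]
R → hit
Page faults: 8.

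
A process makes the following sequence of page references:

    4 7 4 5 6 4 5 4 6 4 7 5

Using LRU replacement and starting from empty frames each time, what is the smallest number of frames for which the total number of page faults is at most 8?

3

f=1: 12 faults
f=2: 9 faults
f=3: 6 faults
f=4: 4 faults
Smallest f with faults ≤ 8 is 3.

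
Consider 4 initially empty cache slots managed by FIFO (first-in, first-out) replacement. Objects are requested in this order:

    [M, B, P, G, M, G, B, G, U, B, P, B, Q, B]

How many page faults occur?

7

M -> miss, frames [M]
B -> miss, frames [M, B]
P -> miss, frames [M, B, P]
G -> miss, frames [M, B, P, G]
M -> hit
G -> hit
B -> hit
G -> hit
U -> miss, evict M, frames [B, P, G, U]
B -> hit
P -> hit
B -> hit
Q -> miss, evict B, frames [P, G, U, Q]
B -> miss, evict P, frames [G, U, Q, B]
Page faults: 7.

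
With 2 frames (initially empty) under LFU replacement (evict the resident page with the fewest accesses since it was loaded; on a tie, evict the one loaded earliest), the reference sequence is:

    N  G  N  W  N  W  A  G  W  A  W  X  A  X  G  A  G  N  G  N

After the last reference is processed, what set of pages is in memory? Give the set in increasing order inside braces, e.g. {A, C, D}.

N: miss, frames [N]
G: miss, frames [N, G]
N: hit
W: miss, evict G, frames [N, W]
N: hit
W: hit
A: miss, evict W, frames [N, A]
G: miss, evict A, frames [N, G]
W: miss, evict G, frames [N, W]
A: miss, evict W, frames [N, A]
W: miss, evict A, frames [N, W]
X: miss, evict W, frames [N, X]
A: miss, evict X, frames [N, A]
X: miss, evict A, frames [N, X]
G: miss, evict X, frames [N, G]
A: miss, evict G, frames [N, A]
G: miss, evict A, frames [N, G]
N: hit
G: hit
N: hit

{G, N}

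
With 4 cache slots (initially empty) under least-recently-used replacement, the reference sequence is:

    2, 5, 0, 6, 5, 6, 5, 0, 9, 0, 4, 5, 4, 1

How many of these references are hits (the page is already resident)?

2: miss, frames {2}
5: miss, frames {2,5}
0: miss, frames {2,5,0}
6: miss, frames {2,5,0,6}
5: hit
6: hit
5: hit
0: hit
9: miss, evict 2, frames {6,5,0,9}
0: hit
4: miss, evict 6, frames {5,9,0,4}
5: hit
4: hit
1: miss, evict 9, frames {0,5,4,1}
Hits: 7.

7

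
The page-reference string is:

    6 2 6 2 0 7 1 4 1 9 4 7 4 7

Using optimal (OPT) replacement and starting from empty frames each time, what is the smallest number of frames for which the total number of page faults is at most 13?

2

f=1: 14 faults
f=2: 8 faults
f=3: 7 faults
f=4: 7 faults
f=5: 7 faults
f=6: 7 faults
f=7: 7 faults
Smallest f with faults ≤ 13 is 2.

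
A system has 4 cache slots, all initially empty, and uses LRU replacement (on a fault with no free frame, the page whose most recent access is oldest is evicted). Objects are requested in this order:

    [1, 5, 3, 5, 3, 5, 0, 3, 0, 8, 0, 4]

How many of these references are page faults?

6

1 -> fault, frames (1)
5 -> fault, frames (1 5)
3 -> fault, frames (1 5 3)
5 -> hit
3 -> hit
5 -> hit
0 -> fault, frames (1 3 5 0)
3 -> hit
0 -> hit
8 -> fault, evict 1, frames (5 3 0 8)
0 -> hit
4 -> fault, evict 5, frames (3 8 0 4)
Page faults: 6.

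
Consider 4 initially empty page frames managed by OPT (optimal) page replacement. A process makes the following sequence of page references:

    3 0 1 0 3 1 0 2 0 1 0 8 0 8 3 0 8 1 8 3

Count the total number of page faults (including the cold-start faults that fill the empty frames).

5

3 -> miss, frames [3]
0 -> miss, frames [3, 0]
1 -> miss, frames [3, 0, 1]
0 -> hit
3 -> hit
1 -> hit
0 -> hit
2 -> miss, frames [3, 0, 1, 2]
0 -> hit
1 -> hit
0 -> hit
8 -> miss, evict 2, frames [3, 0, 1, 8]
0 -> hit
8 -> hit
3 -> hit
0 -> hit
8 -> hit
1 -> hit
8 -> hit
3 -> hit
Page faults: 5.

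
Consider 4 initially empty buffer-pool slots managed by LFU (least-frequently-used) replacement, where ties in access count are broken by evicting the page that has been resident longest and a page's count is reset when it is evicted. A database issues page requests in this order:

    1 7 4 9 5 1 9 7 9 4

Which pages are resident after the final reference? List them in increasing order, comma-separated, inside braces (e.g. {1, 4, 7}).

1 -> fault, frames [1]
7 -> fault, frames [1, 7]
4 -> fault, frames [1, 7, 4]
9 -> fault, frames [1, 7, 4, 9]
5 -> fault, evict 1, frames [7, 4, 9, 5]
1 -> fault, evict 7, frames [4, 9, 5, 1]
9 -> hit
7 -> fault, evict 4, frames [9, 5, 1, 7]
9 -> hit
4 -> fault, evict 5, frames [9, 1, 7, 4]

{1, 4, 7, 9}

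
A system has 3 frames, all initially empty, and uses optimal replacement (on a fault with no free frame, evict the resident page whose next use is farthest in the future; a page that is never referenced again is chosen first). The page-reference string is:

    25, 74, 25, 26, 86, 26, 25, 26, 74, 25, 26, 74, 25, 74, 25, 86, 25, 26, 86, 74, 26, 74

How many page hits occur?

25: fault, frames [25]
74: fault, frames [25, 74]
25: hit
26: fault, frames [25, 74, 26]
86: fault, evict 74, frames [25, 26, 86]
26: hit
25: hit
26: hit
74: fault, evict 86, frames [25, 26, 74]
25: hit
26: hit
74: hit
25: hit
74: hit
25: hit
86: fault, evict 74, frames [25, 26, 86]
25: hit
26: hit
86: hit
74: fault, evict 86, frames [25, 26, 74]
26: hit
74: hit
Hits: 15.

15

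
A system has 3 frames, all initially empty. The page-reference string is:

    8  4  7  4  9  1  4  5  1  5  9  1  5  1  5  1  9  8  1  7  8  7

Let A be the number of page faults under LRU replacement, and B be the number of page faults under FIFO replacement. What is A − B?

Under LRU: F F F . F F . F . . F . . . . . . F . F . . → 9 faults.
Under FIFO: F F F . F F F F . . F F . . . . . F . F . . → 11 faults.
A − B = 9 − 11 = -2.

-2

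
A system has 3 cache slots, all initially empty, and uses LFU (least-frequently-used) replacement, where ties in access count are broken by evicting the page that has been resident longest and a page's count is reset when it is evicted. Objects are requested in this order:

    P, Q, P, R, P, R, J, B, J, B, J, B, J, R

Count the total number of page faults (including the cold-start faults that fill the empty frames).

10

P → miss, frames [P]
Q → miss, frames [P, Q]
P → hit
R → miss, frames [P, Q, R]
P → hit
R → hit
J → miss, evict Q, frames [P, R, J]
B → miss, evict J, frames [P, R, B]
J → miss, evict B, frames [P, R, J]
B → miss, evict J, frames [P, R, B]
J → miss, evict B, frames [P, R, J]
B → miss, evict J, frames [P, R, B]
J → miss, evict B, frames [P, R, J]
R → hit
Page faults: 10.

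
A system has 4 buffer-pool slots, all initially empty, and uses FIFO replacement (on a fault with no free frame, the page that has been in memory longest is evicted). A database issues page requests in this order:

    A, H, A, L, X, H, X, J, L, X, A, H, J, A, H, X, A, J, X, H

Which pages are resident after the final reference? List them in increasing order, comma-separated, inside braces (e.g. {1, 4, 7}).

{A, H, J, X}

A: fault, frames [A]
H: fault, frames [A, H]
A: hit
L: fault, frames [A, H, L]
X: fault, frames [A, H, L, X]
H: hit
X: hit
J: fault, evict A, frames [H, L, X, J]
L: hit
X: hit
A: fault, evict H, frames [L, X, J, A]
H: fault, evict L, frames [X, J, A, H]
J: hit
A: hit
H: hit
X: hit
A: hit
J: hit
X: hit
H: hit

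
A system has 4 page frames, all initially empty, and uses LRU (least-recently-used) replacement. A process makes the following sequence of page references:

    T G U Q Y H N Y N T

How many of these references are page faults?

8

T: fault, frames (T)
G: fault, frames (T G)
U: fault, frames (T G U)
Q: fault, frames (T G U Q)
Y: fault, evict T, frames (G U Q Y)
H: fault, evict G, frames (U Q Y H)
N: fault, evict U, frames (Q Y H N)
Y: hit
N: hit
T: fault, evict Q, frames (H Y N T)
Page faults: 8.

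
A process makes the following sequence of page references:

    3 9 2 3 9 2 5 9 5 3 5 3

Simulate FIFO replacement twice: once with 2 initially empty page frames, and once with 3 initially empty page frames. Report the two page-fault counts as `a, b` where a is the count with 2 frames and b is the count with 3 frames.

10, 5

2 frames: F F F F F F F F . F F . → 10 faults.
3 frames: F F F . . . F . . F . . → 5 faults.
5 < 10: adding a frame reduced faults, as is typical.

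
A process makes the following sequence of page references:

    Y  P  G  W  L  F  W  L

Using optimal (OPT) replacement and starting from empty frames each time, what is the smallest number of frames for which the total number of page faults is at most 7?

2

f=1: 8 faults
f=2: 7 faults
f=3: 6 faults
f=4: 6 faults
f=5: 6 faults
f=6: 6 faults
Smallest f with faults ≤ 7 is 2.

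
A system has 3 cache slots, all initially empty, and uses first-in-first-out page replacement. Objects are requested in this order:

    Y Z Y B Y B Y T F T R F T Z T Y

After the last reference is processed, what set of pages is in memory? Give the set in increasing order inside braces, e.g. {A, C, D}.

{T, Y, Z}

Y → miss, frames {Y}
Z → miss, frames {Y,Z}
Y → hit
B → miss, frames {Y,Z,B}
Y → hit
B → hit
Y → hit
T → miss, evict Y, frames {Z,B,T}
F → miss, evict Z, frames {B,T,F}
T → hit
R → miss, evict B, frames {T,F,R}
F → hit
T → hit
Z → miss, evict T, frames {F,R,Z}
T → miss, evict F, frames {R,Z,T}
Y → miss, evict R, frames {Z,T,Y}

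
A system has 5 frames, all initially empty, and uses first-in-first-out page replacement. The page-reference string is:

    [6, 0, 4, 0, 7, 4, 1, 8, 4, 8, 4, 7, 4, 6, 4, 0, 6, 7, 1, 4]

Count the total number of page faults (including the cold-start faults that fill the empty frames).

9

6: miss, frames {6}
0: miss, frames {6,0}
4: miss, frames {6,0,4}
0: hit
7: miss, frames {6,0,4,7}
4: hit
1: miss, frames {6,0,4,7,1}
8: miss, evict 6, frames {0,4,7,1,8}
4: hit
8: hit
4: hit
7: hit
4: hit
6: miss, evict 0, frames {4,7,1,8,6}
4: hit
0: miss, evict 4, frames {7,1,8,6,0}
6: hit
7: hit
1: hit
4: miss, evict 7, frames {1,8,6,0,4}
Page faults: 9.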